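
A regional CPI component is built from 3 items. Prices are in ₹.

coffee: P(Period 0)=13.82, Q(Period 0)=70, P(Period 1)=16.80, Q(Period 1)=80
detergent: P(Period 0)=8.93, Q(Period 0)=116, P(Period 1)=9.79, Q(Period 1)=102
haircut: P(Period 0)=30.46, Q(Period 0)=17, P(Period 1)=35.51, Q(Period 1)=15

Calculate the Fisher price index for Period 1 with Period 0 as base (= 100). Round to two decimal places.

115.94

Laspeyres component (base-period weights):
ΣP(Period 1)Q(Period 0) = 16.80×70 + 9.79×116 + 35.51×17 = 1176 + 1135.64 + 603.67 = 2915.31
ΣP(Period 0)Q(Period 0) = 13.82×70 + 8.93×116 + 30.46×17 = 967.4 + 1035.88 + 517.82 = 2521.1
L = 2915.31 / 2521.1 × 100 = 115.6364
Paasche component (current-period weights):
ΣP(Period 1)Q(Period 1) = 16.80×80 + 9.79×102 + 35.51×15 = 1344 + 998.58 + 532.65 = 2875.23
ΣP(Period 0)Q(Period 1) = 13.82×80 + 8.93×102 + 30.46×15 = 1105.6 + 910.86 + 456.9 = 2473.36
P = 2875.23 / 2473.36 × 100 = 116.2479
Fisher = √(L × P) = √(115.6364 × 116.2479) = 115.9418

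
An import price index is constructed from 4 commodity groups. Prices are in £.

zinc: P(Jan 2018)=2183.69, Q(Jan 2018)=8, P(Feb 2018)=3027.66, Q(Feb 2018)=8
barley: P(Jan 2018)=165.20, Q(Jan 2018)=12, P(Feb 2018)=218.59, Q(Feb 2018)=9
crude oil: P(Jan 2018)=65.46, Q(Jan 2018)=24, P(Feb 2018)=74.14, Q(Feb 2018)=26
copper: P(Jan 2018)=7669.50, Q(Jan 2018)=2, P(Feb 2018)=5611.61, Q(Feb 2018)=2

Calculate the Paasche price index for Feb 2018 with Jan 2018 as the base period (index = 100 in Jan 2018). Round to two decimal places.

109.28

Paasche price index uses current-period quantities as weights.
ΣP(Feb 2018)·Q(Feb 2018) = 3027.66×8 + 218.59×9 + 74.14×26 + 5611.61×2 = 24221.28 + 1967.31 + 1927.64 + 11223.22 = 39339.45
ΣP(Jan 2018)·Q(Feb 2018) = 2183.69×8 + 165.20×9 + 65.46×26 + 7669.50×2 = 17469.52 + 1486.8 + 1701.96 + 15339 = 35997.28
Index = 39339.45 / 35997.28 × 100 = 109.2845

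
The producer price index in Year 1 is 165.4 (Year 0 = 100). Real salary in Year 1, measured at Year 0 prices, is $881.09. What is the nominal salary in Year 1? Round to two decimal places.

Nominal = Real × (Index/100) = 881.09 × (165.4/100)
        = 881.09 × 1.654 = 1457.3229

1457.32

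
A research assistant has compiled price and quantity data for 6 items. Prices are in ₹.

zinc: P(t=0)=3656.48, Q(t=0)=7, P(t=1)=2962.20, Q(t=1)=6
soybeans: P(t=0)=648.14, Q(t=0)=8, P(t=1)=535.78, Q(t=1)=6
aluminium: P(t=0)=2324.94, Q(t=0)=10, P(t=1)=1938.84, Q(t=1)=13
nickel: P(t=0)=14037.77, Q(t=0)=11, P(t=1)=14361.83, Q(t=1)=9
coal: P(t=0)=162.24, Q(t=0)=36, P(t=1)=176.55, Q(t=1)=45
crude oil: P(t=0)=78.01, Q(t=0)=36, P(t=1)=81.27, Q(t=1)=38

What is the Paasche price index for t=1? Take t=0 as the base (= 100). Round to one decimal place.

Paasche price index uses current-period quantities as weights.
ΣP(t=1)·Q(t=1) = 2962.20×6 + 535.78×6 + 1938.84×13 + 14361.83×9 + 176.55×45 + 81.27×38 = 17773.2 + 3214.68 + 25204.92 + 129256.47 + 7944.75 + 3088.26 = 186482.28
ΣP(t=0)·Q(t=1) = 3656.48×6 + 648.14×6 + 2324.94×13 + 14037.77×9 + 162.24×45 + 78.01×38 = 21938.88 + 3888.84 + 30224.22 + 126339.93 + 7300.8 + 2964.38 = 192657.05
Index = 186482.28 / 192657.05 × 100 = 96.7949

96.8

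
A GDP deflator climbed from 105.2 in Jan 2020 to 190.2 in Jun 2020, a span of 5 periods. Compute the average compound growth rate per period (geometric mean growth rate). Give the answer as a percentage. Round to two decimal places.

Growth factor = (190.2/105.2)^(1/5) = (1.807985)^(1/5) = 1.125742
Growth rate = 1.125742 − 1 = 0.125742 = 12.5742%

12.57%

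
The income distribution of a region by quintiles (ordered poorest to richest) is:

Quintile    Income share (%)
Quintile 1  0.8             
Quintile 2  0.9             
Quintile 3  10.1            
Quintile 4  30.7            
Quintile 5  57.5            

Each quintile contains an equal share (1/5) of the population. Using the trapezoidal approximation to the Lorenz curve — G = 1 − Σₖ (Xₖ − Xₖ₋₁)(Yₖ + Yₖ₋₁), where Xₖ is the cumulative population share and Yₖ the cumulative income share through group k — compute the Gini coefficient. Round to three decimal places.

Cumulative income shares Yₖ: 0.0080, 0.0170, 0.1180, 0.4250, 1.0000
Σ (Xₖ−Xₖ₋₁)(Yₖ+Yₖ₋₁) = (1/5)(0.0080+0.0000) + (1/5)(0.0170+0.0080) + (1/5)(0.1180+0.0170) + (1/5)(0.4250+0.1180) + (1/5)(1.0000+0.4250)
  = 0.0016 + 0.0050 + 0.0270 + 0.1086 + 0.2850 = 0.4272
G = 1 − 0.4272 = 0.5728

0.573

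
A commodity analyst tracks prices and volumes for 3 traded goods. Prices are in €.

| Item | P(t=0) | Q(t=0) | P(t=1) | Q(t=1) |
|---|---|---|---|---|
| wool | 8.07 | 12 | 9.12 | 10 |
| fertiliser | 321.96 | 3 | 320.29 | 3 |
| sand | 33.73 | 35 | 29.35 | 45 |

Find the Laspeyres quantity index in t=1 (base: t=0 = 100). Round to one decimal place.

114.3

Laspeyres quantity index uses base-period prices as weights.
ΣP(t=0)·Q(t=1) = 8.07×10 + 321.96×3 + 33.73×45 = 80.7 + 965.88 + 1517.85 = 2564.43
ΣP(t=0)·Q(t=0) = 8.07×12 + 321.96×3 + 33.73×35 = 96.84 + 965.88 + 1180.55 = 2243.27
Index = 2564.43 / 2243.27 × 100 = 114.3166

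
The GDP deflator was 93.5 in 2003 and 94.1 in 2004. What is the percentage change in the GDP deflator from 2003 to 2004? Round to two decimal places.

0.64%

Change = (94.1 − 93.5) / 93.5 × 100
       = 0.6 / 93.5 × 100 = 0.6417%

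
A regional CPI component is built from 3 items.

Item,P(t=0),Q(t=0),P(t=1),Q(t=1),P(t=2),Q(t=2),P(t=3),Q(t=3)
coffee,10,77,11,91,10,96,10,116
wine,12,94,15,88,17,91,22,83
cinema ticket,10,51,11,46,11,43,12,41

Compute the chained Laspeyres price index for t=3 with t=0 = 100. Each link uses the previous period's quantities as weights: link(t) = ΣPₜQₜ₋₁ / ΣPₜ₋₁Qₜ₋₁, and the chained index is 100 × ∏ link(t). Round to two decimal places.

140.69

Link t=0→t=1:
ΣP(t=1)Q(t=0) = 11×77 + 15×94 + 11×51 = 847 + 1410 + 561 = 2818
ΣP(t=0)Q(t=0) = 10×77 + 12×94 + 10×51 = 770 + 1128 + 510 = 2408
link = 2818/2408 = 1.170266
Link t=1→t=2:
ΣP(t=2)Q(t=1) = 10×91 + 17×88 + 11×46 = 910 + 1496 + 506 = 2912
ΣP(t=1)Q(t=1) = 11×91 + 15×88 + 11×46 = 1001 + 1320 + 506 = 2827
link = 2912/2827 = 1.030067
Link t=2→t=3:
ΣP(t=3)Q(t=2) = 10×96 + 22×91 + 12×43 = 960 + 2002 + 516 = 3478
ΣP(t=2)Q(t=2) = 10×96 + 17×91 + 11×43 = 960 + 1547 + 473 = 2980
link = 3478/2980 = 1.167114
Chained index = 100 × 1.170266 × 1.030067 × 1.167114 = 140.6900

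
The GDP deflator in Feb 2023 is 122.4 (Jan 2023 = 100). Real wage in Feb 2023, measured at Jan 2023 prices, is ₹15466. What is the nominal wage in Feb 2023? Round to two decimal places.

18930.38

Nominal = Real × (Index/100) = 15466 × (122.4/100)
        = 15466 × 1.224 = 18930.3840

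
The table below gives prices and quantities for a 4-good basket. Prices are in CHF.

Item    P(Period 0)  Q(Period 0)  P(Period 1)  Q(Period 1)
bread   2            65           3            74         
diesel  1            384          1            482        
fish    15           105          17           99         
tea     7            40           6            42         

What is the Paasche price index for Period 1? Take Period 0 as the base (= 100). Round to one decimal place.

109.5

Paasche price index uses current-period quantities as weights.
ΣP(Period 1)·Q(Period 1) = 3×74 + 1×482 + 17×99 + 6×42 = 222 + 482 + 1683 + 252 = 2639
ΣP(Period 0)·Q(Period 1) = 2×74 + 1×482 + 15×99 + 7×42 = 148 + 482 + 1485 + 294 = 2409
Index = 2639 / 2409 × 100 = 109.5475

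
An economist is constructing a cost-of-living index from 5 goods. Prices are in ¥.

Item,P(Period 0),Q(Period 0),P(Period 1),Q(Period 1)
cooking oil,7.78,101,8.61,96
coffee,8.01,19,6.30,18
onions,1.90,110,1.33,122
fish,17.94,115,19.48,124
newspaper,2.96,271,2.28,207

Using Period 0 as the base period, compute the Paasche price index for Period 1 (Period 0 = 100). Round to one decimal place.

100.7

Paasche price index uses current-period quantities as weights.
ΣP(Period 1)·Q(Period 1) = 8.61×96 + 6.30×18 + 1.33×122 + 19.48×124 + 2.28×207 = 826.56 + 113.4 + 162.26 + 2415.52 + 471.96 = 3989.7
ΣP(Period 0)·Q(Period 1) = 7.78×96 + 8.01×18 + 1.90×122 + 17.94×124 + 2.96×207 = 746.88 + 144.18 + 231.8 + 2224.56 + 612.72 = 3960.14
Index = 3989.7 / 3960.14 × 100 = 100.7464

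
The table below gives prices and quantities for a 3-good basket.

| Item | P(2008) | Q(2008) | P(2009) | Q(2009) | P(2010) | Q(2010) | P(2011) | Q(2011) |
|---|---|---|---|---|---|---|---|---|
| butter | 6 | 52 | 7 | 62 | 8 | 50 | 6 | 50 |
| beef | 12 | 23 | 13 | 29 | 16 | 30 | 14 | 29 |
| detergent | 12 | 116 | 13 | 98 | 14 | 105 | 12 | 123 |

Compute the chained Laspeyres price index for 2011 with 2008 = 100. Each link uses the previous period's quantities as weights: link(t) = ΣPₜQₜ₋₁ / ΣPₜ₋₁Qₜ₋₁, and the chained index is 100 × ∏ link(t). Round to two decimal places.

103.33

Link 2008→2009:
ΣP(2009)Q(2008) = 7×52 + 13×23 + 13×116 = 364 + 299 + 1508 = 2171
ΣP(2008)Q(2008) = 6×52 + 12×23 + 12×116 = 312 + 276 + 1392 = 1980
link = 2171/1980 = 1.096465
Link 2009→2010:
ΣP(2010)Q(2009) = 8×62 + 16×29 + 14×98 = 496 + 464 + 1372 = 2332
ΣP(2009)Q(2009) = 7×62 + 13×29 + 13×98 = 434 + 377 + 1274 = 2085
link = 2332/2085 = 1.118465
Link 2010→2011:
ΣP(2011)Q(2010) = 6×50 + 14×30 + 12×105 = 300 + 420 + 1260 = 1980
ΣP(2010)Q(2010) = 8×50 + 16×30 + 14×105 = 400 + 480 + 1470 = 2350
link = 1980/2350 = 0.842553
Chained index = 100 × 1.096465 × 1.118465 × 0.842553 = 103.3271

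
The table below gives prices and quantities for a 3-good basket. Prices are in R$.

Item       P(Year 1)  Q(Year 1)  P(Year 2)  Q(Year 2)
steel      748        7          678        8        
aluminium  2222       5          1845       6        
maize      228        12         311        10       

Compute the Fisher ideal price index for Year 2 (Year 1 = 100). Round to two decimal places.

Laspeyres component (base-period weights):
ΣP(Year 2)Q(Year 1) = 678×7 + 1845×5 + 311×12 = 4746 + 9225 + 3732 = 17703
ΣP(Year 1)Q(Year 1) = 748×7 + 2222×5 + 228×12 = 5236 + 11110 + 2736 = 19082
L = 17703 / 19082 × 100 = 92.7733
Paasche component (current-period weights):
ΣP(Year 2)Q(Year 2) = 678×8 + 1845×6 + 311×10 = 5424 + 11070 + 3110 = 19604
ΣP(Year 1)Q(Year 2) = 748×8 + 2222×6 + 228×10 = 5984 + 13332 + 2280 = 21596
P = 19604 / 21596 × 100 = 90.7761
Fisher = √(L × P) = √(92.7733 × 90.7761) = 91.7692

91.77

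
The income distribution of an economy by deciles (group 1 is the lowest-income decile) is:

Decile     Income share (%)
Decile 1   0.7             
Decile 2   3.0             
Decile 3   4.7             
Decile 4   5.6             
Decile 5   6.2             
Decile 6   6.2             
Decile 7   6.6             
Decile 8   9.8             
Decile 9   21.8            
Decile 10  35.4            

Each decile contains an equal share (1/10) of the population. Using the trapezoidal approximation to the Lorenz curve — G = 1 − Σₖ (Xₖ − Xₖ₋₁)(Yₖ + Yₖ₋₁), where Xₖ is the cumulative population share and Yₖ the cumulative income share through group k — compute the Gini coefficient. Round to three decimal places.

Cumulative income shares Yₖ: 0.0070, 0.0370, 0.0840, 0.1400, 0.2020, 0.2640, 0.3300, 0.4280, 0.6460, 1.0000
Σ (Xₖ−Xₖ₋₁)(Yₖ+Yₖ₋₁) = (1/10)(0.0070+0.0000) + (1/10)(0.0370+0.0070) + (1/10)(0.0840+0.0370) + (1/10)(0.1400+0.0840) + (1/10)(0.2020+0.1400) + (1/10)(0.2640+0.2020) + (1/10)(0.3300+0.2640) + (1/10)(0.4280+0.3300) + (1/10)(0.6460+0.4280) + (1/10)(1.0000+0.6460)
  = 0.0007 + 0.0044 + 0.0121 + 0.0224 + 0.0342 + 0.0466 + 0.0594 + 0.0758 + 0.1074 + 0.1646 = 0.5276
G = 1 − 0.5276 = 0.4724

0.472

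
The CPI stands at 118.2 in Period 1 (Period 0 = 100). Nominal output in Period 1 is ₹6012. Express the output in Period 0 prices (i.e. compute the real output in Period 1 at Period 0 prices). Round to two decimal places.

5086.29

Real = Nominal ÷ (Index/100) = 6012 ÷ (118.2/100)
     = 6012 ÷ 1.182 = 5086.2944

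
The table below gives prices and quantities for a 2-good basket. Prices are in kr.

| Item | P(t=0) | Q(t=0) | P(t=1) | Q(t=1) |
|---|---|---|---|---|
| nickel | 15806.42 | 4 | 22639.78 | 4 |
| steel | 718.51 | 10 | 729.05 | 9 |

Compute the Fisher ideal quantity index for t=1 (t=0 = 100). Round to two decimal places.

99.12

Laspeyres component (base-period weights):
ΣP(t=0)Q(t=1) = 15806.42×4 + 718.51×9 = 63225.68 + 6466.59 = 69692.27
ΣP(t=0)Q(t=0) = 15806.42×4 + 718.51×10 = 63225.68 + 7185.1 = 70410.78
L = 69692.27 / 70410.78 × 100 = 98.9795
Paasche component (current-period weights):
ΣP(t=1)Q(t=1) = 22639.78×4 + 729.05×9 = 90559.12 + 6561.45 = 97120.57
ΣP(t=1)Q(t=0) = 22639.78×4 + 729.05×10 = 90559.12 + 7290.5 = 97849.62
P = 97120.57 / 97849.62 × 100 = 99.2549
Fisher = √(L × P) = √(98.9795 × 99.2549) = 99.1171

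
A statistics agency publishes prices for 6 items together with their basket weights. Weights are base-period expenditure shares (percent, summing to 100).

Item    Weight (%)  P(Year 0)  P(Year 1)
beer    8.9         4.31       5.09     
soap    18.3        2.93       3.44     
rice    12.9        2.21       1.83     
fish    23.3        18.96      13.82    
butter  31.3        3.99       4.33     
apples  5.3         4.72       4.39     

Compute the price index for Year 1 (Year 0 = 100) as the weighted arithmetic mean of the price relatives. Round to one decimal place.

98.6

beer: 8.9 × (5.09/4.31) = 8.9 × 1.180974 = 10.5107
soap: 18.3 × (3.44/2.93) = 18.3 × 1.174061 = 21.4853
rice: 12.9 × (1.83/2.21) = 12.9 × 0.828054 = 10.6819
fish: 23.3 × (13.82/18.96) = 23.3 × 0.728903 = 16.9834
butter: 31.3 × (4.33/3.99) = 31.3 × 1.085213 = 33.9672
apples: 5.3 × (4.39/4.72) = 5.3 × 0.930085 = 4.9294
Index = Σ wᵢ·(p₁ᵢ/p₀ᵢ) = 10.5107 + 21.4853 + 10.6819 + 16.9834 + 33.9672 + 4.9294 = 98.5580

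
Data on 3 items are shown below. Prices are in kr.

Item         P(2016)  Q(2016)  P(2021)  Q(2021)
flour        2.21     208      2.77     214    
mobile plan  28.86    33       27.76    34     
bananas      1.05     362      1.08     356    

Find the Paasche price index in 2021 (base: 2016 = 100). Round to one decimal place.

105.1

Paasche price index uses current-period quantities as weights.
ΣP(2021)·Q(2021) = 2.77×214 + 27.76×34 + 1.08×356 = 592.78 + 943.84 + 384.48 = 1921.1
ΣP(2016)·Q(2021) = 2.21×214 + 28.86×34 + 1.05×356 = 472.94 + 981.24 + 373.8 = 1827.98
Index = 1921.1 / 1827.98 × 100 = 105.0941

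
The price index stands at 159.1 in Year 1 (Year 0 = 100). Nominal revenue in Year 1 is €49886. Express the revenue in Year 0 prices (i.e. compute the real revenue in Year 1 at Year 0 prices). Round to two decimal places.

31355.12

Real = Nominal ÷ (Index/100) = 49886 ÷ (159.1/100)
     = 49886 ÷ 1.591 = 31355.1226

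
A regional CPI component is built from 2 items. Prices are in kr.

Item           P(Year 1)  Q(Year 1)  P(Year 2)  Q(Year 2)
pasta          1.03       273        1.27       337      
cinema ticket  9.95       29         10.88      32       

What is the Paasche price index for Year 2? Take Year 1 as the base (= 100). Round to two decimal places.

Paasche price index uses current-period quantities as weights.
ΣP(Year 2)·Q(Year 2) = 1.27×337 + 10.88×32 = 427.99 + 348.16 = 776.15
ΣP(Year 1)·Q(Year 2) = 1.03×337 + 9.95×32 = 347.11 + 318.4 = 665.51
Index = 776.15 / 665.51 × 100 = 116.6248

116.62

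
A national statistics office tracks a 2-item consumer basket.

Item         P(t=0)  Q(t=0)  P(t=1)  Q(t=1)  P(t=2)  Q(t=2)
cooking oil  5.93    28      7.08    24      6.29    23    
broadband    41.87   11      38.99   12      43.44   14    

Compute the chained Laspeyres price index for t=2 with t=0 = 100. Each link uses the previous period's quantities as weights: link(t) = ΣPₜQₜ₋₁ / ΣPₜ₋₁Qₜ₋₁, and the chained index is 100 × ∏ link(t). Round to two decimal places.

Link t=0→t=1:
ΣP(t=1)Q(t=0) = 7.08×28 + 38.99×11 = 198.24 + 428.89 = 627.13
ΣP(t=0)Q(t=0) = 5.93×28 + 41.87×11 = 166.04 + 460.57 = 626.61
link = 627.13/626.61 = 1.000830
Link t=1→t=2:
ΣP(t=2)Q(t=1) = 6.29×24 + 43.44×12 = 150.96 + 521.28 = 672.24
ΣP(t=1)Q(t=1) = 7.08×24 + 38.99×12 = 169.92 + 467.88 = 637.8
link = 672.24/637.8 = 1.053998
Chained index = 100 × 1.000830 × 1.053998 = 105.4873

105.49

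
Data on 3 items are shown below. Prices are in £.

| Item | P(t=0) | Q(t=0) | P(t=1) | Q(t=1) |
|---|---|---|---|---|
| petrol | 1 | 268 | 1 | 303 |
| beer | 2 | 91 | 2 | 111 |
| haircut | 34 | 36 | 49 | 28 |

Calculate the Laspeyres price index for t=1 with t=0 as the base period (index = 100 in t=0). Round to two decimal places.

Laspeyres price index uses base-period quantities as weights.
ΣP(t=1)·Q(t=0) = 1×268 + 2×91 + 49×36 = 268 + 182 + 1764 = 2214
ΣP(t=0)·Q(t=0) = 1×268 + 2×91 + 34×36 = 268 + 182 + 1224 = 1674
Index = 2214 / 1674 × 100 = 132.2581

132.26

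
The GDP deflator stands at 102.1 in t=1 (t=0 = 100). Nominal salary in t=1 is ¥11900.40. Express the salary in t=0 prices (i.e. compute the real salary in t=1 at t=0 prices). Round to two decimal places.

11655.63

Real = Nominal ÷ (Index/100) = 11900.40 ÷ (102.1/100)
     = 11900.40 ÷ 1.021 = 11655.6317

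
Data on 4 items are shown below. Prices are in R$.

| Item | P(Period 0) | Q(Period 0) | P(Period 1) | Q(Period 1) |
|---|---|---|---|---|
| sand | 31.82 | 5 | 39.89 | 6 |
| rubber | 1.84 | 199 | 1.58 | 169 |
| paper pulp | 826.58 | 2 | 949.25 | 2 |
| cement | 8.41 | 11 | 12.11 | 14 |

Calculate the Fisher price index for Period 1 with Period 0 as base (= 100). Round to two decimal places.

112.68

Laspeyres component (base-period weights):
ΣP(Period 1)Q(Period 0) = 39.89×5 + 1.58×199 + 949.25×2 + 12.11×11 = 199.45 + 314.42 + 1898.5 + 133.21 = 2545.58
ΣP(Period 0)Q(Period 0) = 31.82×5 + 1.84×199 + 826.58×2 + 8.41×11 = 159.1 + 366.16 + 1653.16 + 92.51 = 2270.93
L = 2545.58 / 2270.93 × 100 = 112.0942
Paasche component (current-period weights):
ΣP(Period 1)Q(Period 1) = 39.89×6 + 1.58×169 + 949.25×2 + 12.11×14 = 239.34 + 267.02 + 1898.5 + 169.54 = 2574.4
ΣP(Period 0)Q(Period 1) = 31.82×6 + 1.84×169 + 826.58×2 + 8.41×14 = 190.92 + 310.96 + 1653.16 + 117.74 = 2272.78
P = 2574.4 / 2272.78 × 100 = 113.2710
Fisher = √(L × P) = √(112.0942 × 113.2710) = 112.6810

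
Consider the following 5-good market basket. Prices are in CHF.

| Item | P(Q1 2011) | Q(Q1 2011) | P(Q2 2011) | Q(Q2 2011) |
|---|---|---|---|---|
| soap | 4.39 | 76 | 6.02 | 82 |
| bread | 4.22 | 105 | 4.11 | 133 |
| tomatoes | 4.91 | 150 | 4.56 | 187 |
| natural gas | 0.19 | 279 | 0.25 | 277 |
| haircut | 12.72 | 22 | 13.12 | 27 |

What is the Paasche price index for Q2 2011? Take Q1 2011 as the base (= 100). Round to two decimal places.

Paasche price index uses current-period quantities as weights.
ΣP(Q2 2011)·Q(Q2 2011) = 6.02×82 + 4.11×133 + 4.56×187 + 0.25×277 + 13.12×27 = 493.64 + 546.63 + 852.72 + 69.25 + 354.24 = 2316.48
ΣP(Q1 2011)·Q(Q2 2011) = 4.39×82 + 4.22×133 + 4.91×187 + 0.19×277 + 12.72×27 = 359.98 + 561.26 + 918.17 + 52.63 + 343.44 = 2235.48
Index = 2316.48 / 2235.48 × 100 = 103.6234

103.62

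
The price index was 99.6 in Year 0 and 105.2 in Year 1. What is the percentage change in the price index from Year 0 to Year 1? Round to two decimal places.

5.62%

Change = (105.2 − 99.6) / 99.6 × 100
       = 5.6 / 99.6 × 100 = 5.6225%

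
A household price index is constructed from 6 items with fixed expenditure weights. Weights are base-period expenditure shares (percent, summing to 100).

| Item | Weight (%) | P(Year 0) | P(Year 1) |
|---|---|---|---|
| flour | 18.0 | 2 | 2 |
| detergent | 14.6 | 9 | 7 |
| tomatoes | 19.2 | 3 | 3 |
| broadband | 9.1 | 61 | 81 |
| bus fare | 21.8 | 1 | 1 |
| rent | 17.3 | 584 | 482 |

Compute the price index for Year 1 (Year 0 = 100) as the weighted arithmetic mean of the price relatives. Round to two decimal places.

96.72

flour: 18.0 × (2/2) = 18.0 × 1.000000 = 18.0000
detergent: 14.6 × (7/9) = 14.6 × 0.777778 = 11.3556
tomatoes: 19.2 × (3/3) = 19.2 × 1.000000 = 19.2000
broadband: 9.1 × (81/61) = 9.1 × 1.327869 = 12.0836
bus fare: 21.8 × (1/1) = 21.8 × 1.000000 = 21.8000
rent: 17.3 × (482/584) = 17.3 × 0.825342 = 14.2784
Index = Σ wᵢ·(p₁ᵢ/p₀ᵢ) = 18.0000 + 11.3556 + 19.2000 + 12.0836 + 21.8000 + 14.2784 = 96.7176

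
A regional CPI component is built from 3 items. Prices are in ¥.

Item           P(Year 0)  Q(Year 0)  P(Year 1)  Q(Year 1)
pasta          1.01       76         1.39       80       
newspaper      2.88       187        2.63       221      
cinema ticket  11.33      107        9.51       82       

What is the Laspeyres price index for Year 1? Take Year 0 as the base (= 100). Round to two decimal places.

Laspeyres price index uses base-period quantities as weights.
ΣP(Year 1)·Q(Year 0) = 1.39×76 + 2.63×187 + 9.51×107 = 105.64 + 491.81 + 1017.57 = 1615.02
ΣP(Year 0)·Q(Year 0) = 1.01×76 + 2.88×187 + 11.33×107 = 76.76 + 538.56 + 1212.31 = 1827.63
Index = 1615.02 / 1827.63 × 100 = 88.3669

88.37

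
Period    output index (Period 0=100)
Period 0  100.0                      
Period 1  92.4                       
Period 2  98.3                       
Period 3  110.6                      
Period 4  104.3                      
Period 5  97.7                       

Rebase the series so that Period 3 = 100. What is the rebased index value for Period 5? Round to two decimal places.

88.34

Rebased(Period 5) = 97.7 / 110.6 × 100 = 88.3363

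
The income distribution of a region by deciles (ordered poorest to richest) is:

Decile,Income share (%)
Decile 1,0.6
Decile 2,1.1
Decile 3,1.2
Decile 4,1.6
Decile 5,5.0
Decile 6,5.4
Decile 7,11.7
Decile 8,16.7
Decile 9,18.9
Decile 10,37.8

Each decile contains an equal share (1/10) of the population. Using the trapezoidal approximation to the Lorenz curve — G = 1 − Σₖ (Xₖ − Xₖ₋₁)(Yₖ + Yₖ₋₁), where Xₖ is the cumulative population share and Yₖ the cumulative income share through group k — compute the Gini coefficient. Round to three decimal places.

Cumulative income shares Yₖ: 0.0060, 0.0170, 0.0290, 0.0450, 0.0950, 0.1490, 0.2660, 0.4330, 0.6220, 1.0000
Σ (Xₖ−Xₖ₋₁)(Yₖ+Yₖ₋₁) = (1/10)(0.0060+0.0000) + (1/10)(0.0170+0.0060) + (1/10)(0.0290+0.0170) + (1/10)(0.0450+0.0290) + (1/10)(0.0950+0.0450) + (1/10)(0.1490+0.0950) + (1/10)(0.2660+0.1490) + (1/10)(0.4330+0.2660) + (1/10)(0.6220+0.4330) + (1/10)(1.0000+0.6220)
  = 0.0006 + 0.0023 + 0.0046 + 0.0074 + 0.0140 + 0.0244 + 0.0415 + 0.0699 + 0.1055 + 0.1622 = 0.4324
G = 1 − 0.4324 = 0.5676

0.568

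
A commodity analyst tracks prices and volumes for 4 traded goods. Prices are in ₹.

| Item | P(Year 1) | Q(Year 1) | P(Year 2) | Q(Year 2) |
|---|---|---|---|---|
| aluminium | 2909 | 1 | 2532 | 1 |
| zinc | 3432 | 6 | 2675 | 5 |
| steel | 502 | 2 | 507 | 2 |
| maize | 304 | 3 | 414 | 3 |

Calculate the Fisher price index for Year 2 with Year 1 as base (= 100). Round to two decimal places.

Laspeyres component (base-period weights):
ΣP(Year 2)Q(Year 1) = 2532×1 + 2675×6 + 507×2 + 414×3 = 2532 + 16050 + 1014 + 1242 = 20838
ΣP(Year 1)Q(Year 1) = 2909×1 + 3432×6 + 502×2 + 304×3 = 2909 + 20592 + 1004 + 912 = 25417
L = 20838 / 25417 × 100 = 81.9845
Paasche component (current-period weights):
ΣP(Year 2)Q(Year 2) = 2532×1 + 2675×5 + 507×2 + 414×3 = 2532 + 13375 + 1014 + 1242 = 18163
ΣP(Year 1)Q(Year 2) = 2909×1 + 3432×5 + 502×2 + 304×3 = 2909 + 17160 + 1004 + 912 = 21985
P = 18163 / 21985 × 100 = 82.6154
Fisher = √(L × P) = √(81.9845 × 82.6154) = 82.2994

82.30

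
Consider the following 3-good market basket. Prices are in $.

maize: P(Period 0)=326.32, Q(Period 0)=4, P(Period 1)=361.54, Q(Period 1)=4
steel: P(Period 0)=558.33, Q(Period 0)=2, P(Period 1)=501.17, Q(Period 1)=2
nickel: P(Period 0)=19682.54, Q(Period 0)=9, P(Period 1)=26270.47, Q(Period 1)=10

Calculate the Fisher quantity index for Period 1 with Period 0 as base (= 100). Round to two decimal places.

110.98

Laspeyres component (base-period weights):
ΣP(Period 0)Q(Period 1) = 326.32×4 + 558.33×2 + 19682.54×10 = 1305.28 + 1116.66 + 196825.4 = 199247.34
ΣP(Period 0)Q(Period 0) = 326.32×4 + 558.33×2 + 19682.54×9 = 1305.28 + 1116.66 + 177142.86 = 179564.8
L = 199247.34 / 179564.8 × 100 = 110.9612
Paasche component (current-period weights):
ΣP(Period 1)Q(Period 1) = 361.54×4 + 501.17×2 + 26270.47×10 = 1446.16 + 1002.34 + 262704.7 = 265153.2
ΣP(Period 1)Q(Period 0) = 361.54×4 + 501.17×2 + 26270.47×9 = 1446.16 + 1002.34 + 236434.23 = 238882.73
P = 265153.2 / 238882.73 × 100 = 110.9972
Fisher = √(L × P) = √(110.9612 × 110.9972) = 110.9792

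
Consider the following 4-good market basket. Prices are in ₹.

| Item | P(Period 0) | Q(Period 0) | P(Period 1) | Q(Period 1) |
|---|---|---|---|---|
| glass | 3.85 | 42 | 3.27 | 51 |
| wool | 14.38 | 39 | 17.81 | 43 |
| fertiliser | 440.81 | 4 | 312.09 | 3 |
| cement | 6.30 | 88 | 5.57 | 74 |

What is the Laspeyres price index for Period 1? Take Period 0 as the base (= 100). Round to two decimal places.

84.55

Laspeyres price index uses base-period quantities as weights.
ΣP(Period 1)·Q(Period 0) = 3.27×42 + 17.81×39 + 312.09×4 + 5.57×88 = 137.34 + 694.59 + 1248.36 + 490.16 = 2570.45
ΣP(Period 0)·Q(Period 0) = 3.85×42 + 14.38×39 + 440.81×4 + 6.30×88 = 161.7 + 560.82 + 1763.24 + 554.4 = 3040.16
Index = 2570.45 / 3040.16 × 100 = 84.5498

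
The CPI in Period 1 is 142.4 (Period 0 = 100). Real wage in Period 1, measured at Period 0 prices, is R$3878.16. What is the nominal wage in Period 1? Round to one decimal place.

Nominal = Real × (Index/100) = 3878.16 × (142.4/100)
        = 3878.16 × 1.424 = 5522.4998

5522.5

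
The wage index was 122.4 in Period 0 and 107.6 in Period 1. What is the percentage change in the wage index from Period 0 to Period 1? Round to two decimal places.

Change = (107.6 − 122.4) / 122.4 × 100
       = -14.8 / 122.4 × 100 = -12.0915%

-12.09%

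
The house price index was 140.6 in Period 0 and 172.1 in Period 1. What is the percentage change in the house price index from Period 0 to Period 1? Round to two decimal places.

Change = (172.1 − 140.6) / 140.6 × 100
       = 31.5 / 140.6 × 100 = 22.4040%

22.40%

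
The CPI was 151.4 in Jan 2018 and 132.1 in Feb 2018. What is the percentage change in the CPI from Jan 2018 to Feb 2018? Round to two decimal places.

Change = (132.1 − 151.4) / 151.4 × 100
       = -19.3 / 151.4 × 100 = -12.7477%

-12.75%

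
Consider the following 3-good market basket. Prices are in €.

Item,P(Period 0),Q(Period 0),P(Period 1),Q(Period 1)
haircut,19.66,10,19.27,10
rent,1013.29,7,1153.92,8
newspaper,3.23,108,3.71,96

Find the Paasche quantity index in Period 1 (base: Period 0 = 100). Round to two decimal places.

Paasche quantity index uses current-period prices as weights.
ΣP(Period 1)·Q(Period 1) = 19.27×10 + 1153.92×8 + 3.71×96 = 192.7 + 9231.36 + 356.16 = 9780.22
ΣP(Period 1)·Q(Period 0) = 19.27×10 + 1153.92×7 + 3.71×108 = 192.7 + 8077.44 + 400.68 = 8670.82
Index = 9780.22 / 8670.82 × 100 = 112.7946

112.79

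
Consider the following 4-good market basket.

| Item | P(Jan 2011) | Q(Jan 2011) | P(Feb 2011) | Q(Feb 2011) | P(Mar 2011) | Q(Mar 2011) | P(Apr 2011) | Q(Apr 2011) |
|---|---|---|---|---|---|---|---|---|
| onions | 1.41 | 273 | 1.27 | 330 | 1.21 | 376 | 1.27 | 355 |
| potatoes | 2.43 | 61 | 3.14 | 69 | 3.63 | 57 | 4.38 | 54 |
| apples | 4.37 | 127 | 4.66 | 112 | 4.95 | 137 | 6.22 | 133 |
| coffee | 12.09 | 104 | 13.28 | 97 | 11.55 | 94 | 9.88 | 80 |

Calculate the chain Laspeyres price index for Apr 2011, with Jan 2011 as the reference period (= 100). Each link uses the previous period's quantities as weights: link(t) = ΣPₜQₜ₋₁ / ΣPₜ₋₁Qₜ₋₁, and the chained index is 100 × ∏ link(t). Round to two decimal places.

105.21

Link Jan 2011→Feb 2011:
ΣP(Feb 2011)Q(Jan 2011) = 1.27×273 + 3.14×61 + 4.66×127 + 13.28×104 = 346.71 + 191.54 + 591.82 + 1381.12 = 2511.19
ΣP(Jan 2011)Q(Jan 2011) = 1.41×273 + 2.43×61 + 4.37×127 + 12.09×104 = 384.93 + 148.23 + 554.99 + 1257.36 = 2345.51
link = 2511.19/2345.51 = 1.070637
Link Feb 2011→Mar 2011:
ΣP(Mar 2011)Q(Feb 2011) = 1.21×330 + 3.63×69 + 4.95×112 + 11.55×97 = 399.3 + 250.47 + 554.4 + 1120.35 = 2324.52
ΣP(Feb 2011)Q(Feb 2011) = 1.27×330 + 3.14×69 + 4.66×112 + 13.28×97 = 419.1 + 216.66 + 521.92 + 1288.16 = 2445.84
link = 2324.52/2445.84 = 0.950397
Link Mar 2011→Apr 2011:
ΣP(Apr 2011)Q(Mar 2011) = 1.27×376 + 4.38×57 + 6.22×137 + 9.88×94 = 477.52 + 249.66 + 852.14 + 928.72 = 2508.04
ΣP(Mar 2011)Q(Mar 2011) = 1.21×376 + 3.63×57 + 4.95×137 + 11.55×94 = 454.96 + 206.91 + 678.15 + 1085.7 = 2425.72
link = 2508.04/2425.72 = 1.033936
Chained index = 100 × 1.070637 × 0.950397 × 1.033936 = 105.2062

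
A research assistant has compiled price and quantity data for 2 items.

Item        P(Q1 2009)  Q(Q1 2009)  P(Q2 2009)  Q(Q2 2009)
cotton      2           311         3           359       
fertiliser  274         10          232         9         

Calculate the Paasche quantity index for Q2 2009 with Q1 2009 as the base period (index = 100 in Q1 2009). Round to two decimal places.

97.29

Paasche quantity index uses current-period prices as weights.
ΣP(Q2 2009)·Q(Q2 2009) = 3×359 + 232×9 = 1077 + 2088 = 3165
ΣP(Q2 2009)·Q(Q1 2009) = 3×311 + 232×10 = 933 + 2320 = 3253
Index = 3165 / 3253 × 100 = 97.2948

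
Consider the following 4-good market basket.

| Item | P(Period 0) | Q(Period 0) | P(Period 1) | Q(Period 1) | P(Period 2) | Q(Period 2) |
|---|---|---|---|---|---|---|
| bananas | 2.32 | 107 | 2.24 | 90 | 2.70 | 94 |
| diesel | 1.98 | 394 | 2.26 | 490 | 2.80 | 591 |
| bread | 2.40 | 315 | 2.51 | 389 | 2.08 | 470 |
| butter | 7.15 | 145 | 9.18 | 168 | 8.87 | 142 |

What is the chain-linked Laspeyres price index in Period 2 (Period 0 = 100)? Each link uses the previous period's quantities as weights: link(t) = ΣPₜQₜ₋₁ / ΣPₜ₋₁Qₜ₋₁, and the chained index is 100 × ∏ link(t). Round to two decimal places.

117.88

Link Period 0→Period 1:
ΣP(Period 1)Q(Period 0) = 2.24×107 + 2.26×394 + 2.51×315 + 9.18×145 = 239.68 + 890.44 + 790.65 + 1331.1 = 3251.87
ΣP(Period 0)Q(Period 0) = 2.32×107 + 1.98×394 + 2.40×315 + 7.15×145 = 248.24 + 780.12 + 756 + 1036.75 = 2821.11
link = 3251.87/2821.11 = 1.152692
Link Period 1→Period 2:
ΣP(Period 2)Q(Period 1) = 2.70×90 + 2.80×490 + 2.08×389 + 8.87×168 = 243 + 1372 + 809.12 + 1490.16 = 3914.28
ΣP(Period 1)Q(Period 1) = 2.24×90 + 2.26×490 + 2.51×389 + 9.18×168 = 201.6 + 1107.4 + 976.39 + 1542.24 = 3827.63
link = 3914.28/3827.63 = 1.022638
Chained index = 100 × 1.152692 × 1.022638 = 117.8786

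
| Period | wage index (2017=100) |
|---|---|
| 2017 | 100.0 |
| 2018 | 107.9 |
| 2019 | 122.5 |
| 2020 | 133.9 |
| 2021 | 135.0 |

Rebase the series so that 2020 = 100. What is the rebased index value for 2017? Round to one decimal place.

Rebased(2017) = 100.0 / 133.9 × 100 = 74.6826

74.7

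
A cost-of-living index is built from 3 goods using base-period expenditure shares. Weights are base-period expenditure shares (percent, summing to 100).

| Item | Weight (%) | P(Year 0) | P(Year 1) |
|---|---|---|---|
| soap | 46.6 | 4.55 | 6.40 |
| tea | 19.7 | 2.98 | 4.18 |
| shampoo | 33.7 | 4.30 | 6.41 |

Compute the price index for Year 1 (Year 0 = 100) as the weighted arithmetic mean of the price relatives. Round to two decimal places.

143.42

soap: 46.6 × (6.40/4.55) = 46.6 × 1.406593 = 65.5473
tea: 19.7 × (4.18/2.98) = 19.7 × 1.402685 = 27.6329
shampoo: 33.7 × (6.41/4.30) = 33.7 × 1.490698 = 50.2365
Index = Σ wᵢ·(p₁ᵢ/p₀ᵢ) = 65.5473 + 27.6329 + 50.2365 = 143.4167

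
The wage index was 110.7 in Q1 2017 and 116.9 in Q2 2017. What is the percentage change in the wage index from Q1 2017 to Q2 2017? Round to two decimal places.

Change = (116.9 − 110.7) / 110.7 × 100
       = 6.2 / 110.7 × 100 = 5.6007%

5.60%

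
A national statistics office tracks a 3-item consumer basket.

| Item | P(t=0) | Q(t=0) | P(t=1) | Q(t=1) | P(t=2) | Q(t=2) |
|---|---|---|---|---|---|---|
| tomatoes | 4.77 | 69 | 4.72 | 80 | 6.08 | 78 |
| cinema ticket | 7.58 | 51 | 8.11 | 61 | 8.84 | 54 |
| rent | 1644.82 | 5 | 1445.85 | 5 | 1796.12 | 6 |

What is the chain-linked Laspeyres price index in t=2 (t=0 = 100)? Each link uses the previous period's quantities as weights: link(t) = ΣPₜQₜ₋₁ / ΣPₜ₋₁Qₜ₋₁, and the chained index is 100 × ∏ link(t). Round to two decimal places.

Link t=0→t=1:
ΣP(t=1)Q(t=0) = 4.72×69 + 8.11×51 + 1445.85×5 = 325.68 + 413.61 + 7229.25 = 7968.54
ΣP(t=0)Q(t=0) = 4.77×69 + 7.58×51 + 1644.82×5 = 329.13 + 386.58 + 8224.1 = 8939.81
link = 7968.54/8939.81 = 0.891355
Link t=1→t=2:
ΣP(t=2)Q(t=1) = 6.08×80 + 8.84×61 + 1796.12×5 = 486.4 + 539.24 + 8980.6 = 10006.24
ΣP(t=1)Q(t=1) = 4.72×80 + 8.11×61 + 1445.85×5 = 377.6 + 494.71 + 7229.25 = 8101.56
link = 10006.24/8101.56 = 1.235100
Chained index = 100 × 0.891355 × 1.235100 = 110.0912

110.09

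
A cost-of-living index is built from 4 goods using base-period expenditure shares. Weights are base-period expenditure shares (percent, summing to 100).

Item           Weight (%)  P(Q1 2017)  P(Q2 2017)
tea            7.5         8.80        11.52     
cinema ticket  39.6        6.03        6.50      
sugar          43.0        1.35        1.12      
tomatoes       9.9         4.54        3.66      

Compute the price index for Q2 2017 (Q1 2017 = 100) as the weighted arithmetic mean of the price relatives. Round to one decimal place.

96.2

tea: 7.5 × (11.52/8.80) = 7.5 × 1.309091 = 9.8182
cinema ticket: 39.6 × (6.50/6.03) = 39.6 × 1.077944 = 42.6866
sugar: 43.0 × (1.12/1.35) = 43.0 × 0.829630 = 35.6741
tomatoes: 9.9 × (3.66/4.54) = 9.9 × 0.806167 = 7.9811
Index = Σ wᵢ·(p₁ᵢ/p₀ᵢ) = 9.8182 + 42.6866 + 35.6741 + 7.9811 = 96.1599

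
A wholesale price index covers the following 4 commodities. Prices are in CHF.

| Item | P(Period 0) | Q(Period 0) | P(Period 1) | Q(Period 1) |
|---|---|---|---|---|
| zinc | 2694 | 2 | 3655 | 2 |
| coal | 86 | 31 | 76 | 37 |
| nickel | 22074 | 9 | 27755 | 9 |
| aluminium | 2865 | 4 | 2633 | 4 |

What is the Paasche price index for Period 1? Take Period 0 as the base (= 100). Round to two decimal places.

123.66

Paasche price index uses current-period quantities as weights.
ΣP(Period 1)·Q(Period 1) = 3655×2 + 76×37 + 27755×9 + 2633×4 = 7310 + 2812 + 249795 + 10532 = 270449
ΣP(Period 0)·Q(Period 1) = 2694×2 + 86×37 + 22074×9 + 2865×4 = 5388 + 3182 + 198666 + 11460 = 218696
Index = 270449 / 218696 × 100 = 123.6644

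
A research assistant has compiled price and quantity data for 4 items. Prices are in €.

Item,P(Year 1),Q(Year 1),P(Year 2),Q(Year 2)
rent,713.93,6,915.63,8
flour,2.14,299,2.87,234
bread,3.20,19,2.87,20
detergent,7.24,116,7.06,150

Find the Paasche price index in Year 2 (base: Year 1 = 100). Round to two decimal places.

123.78

Paasche price index uses current-period quantities as weights.
ΣP(Year 2)·Q(Year 2) = 915.63×8 + 2.87×234 + 2.87×20 + 7.06×150 = 7325.04 + 671.58 + 57.4 + 1059 = 9113.02
ΣP(Year 1)·Q(Year 2) = 713.93×8 + 2.14×234 + 3.20×20 + 7.24×150 = 5711.44 + 500.76 + 64 + 1086 = 7362.2
Index = 9113.02 / 7362.2 × 100 = 123.7812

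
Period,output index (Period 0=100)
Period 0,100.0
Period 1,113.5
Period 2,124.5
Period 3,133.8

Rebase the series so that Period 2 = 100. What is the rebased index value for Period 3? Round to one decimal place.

107.5

Rebased(Period 3) = 133.8 / 124.5 × 100 = 107.4699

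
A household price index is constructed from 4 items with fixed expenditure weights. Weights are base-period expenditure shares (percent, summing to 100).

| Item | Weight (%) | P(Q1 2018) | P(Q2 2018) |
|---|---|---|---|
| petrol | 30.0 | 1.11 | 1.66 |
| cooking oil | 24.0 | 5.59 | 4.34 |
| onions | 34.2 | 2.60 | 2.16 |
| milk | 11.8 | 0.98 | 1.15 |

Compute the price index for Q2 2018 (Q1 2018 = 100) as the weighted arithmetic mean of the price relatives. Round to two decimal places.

petrol: 30.0 × (1.66/1.11) = 30.0 × 1.495495 = 44.8649
cooking oil: 24.0 × (4.34/5.59) = 24.0 × 0.776386 = 18.6333
onions: 34.2 × (2.16/2.60) = 34.2 × 0.830769 = 28.4123
milk: 11.8 × (1.15/0.98) = 11.8 × 1.173469 = 13.8469
Index = Σ wᵢ·(p₁ᵢ/p₀ᵢ) = 44.8649 + 18.6333 + 28.4123 + 13.8469 = 105.7574

105.76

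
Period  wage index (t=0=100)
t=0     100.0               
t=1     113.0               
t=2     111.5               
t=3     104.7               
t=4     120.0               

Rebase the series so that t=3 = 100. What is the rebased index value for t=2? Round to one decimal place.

Rebased(t=2) = 111.5 / 104.7 × 100 = 106.4947

106.5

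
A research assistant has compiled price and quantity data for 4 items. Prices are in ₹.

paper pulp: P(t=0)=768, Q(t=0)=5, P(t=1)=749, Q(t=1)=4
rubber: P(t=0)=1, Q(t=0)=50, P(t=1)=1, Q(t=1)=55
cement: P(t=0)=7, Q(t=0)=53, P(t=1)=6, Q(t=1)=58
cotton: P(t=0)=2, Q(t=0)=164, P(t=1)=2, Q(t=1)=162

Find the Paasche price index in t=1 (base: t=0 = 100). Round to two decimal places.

96.53

Paasche price index uses current-period quantities as weights.
ΣP(t=1)·Q(t=1) = 749×4 + 1×55 + 6×58 + 2×162 = 2996 + 55 + 348 + 324 = 3723
ΣP(t=0)·Q(t=1) = 768×4 + 1×55 + 7×58 + 2×162 = 3072 + 55 + 406 + 324 = 3857
Index = 3723 / 3857 × 100 = 96.5258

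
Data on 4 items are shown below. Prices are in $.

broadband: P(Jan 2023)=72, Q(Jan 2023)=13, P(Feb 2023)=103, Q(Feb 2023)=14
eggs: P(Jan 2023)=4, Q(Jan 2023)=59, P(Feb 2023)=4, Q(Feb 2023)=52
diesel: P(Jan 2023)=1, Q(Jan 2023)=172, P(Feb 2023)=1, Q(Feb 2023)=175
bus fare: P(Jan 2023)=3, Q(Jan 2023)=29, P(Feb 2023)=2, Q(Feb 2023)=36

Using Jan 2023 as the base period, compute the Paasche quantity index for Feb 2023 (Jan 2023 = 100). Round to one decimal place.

105.1

Paasche quantity index uses current-period prices as weights.
ΣP(Feb 2023)·Q(Feb 2023) = 103×14 + 4×52 + 1×175 + 2×36 = 1442 + 208 + 175 + 72 = 1897
ΣP(Feb 2023)·Q(Jan 2023) = 103×13 + 4×59 + 1×172 + 2×29 = 1339 + 236 + 172 + 58 = 1805
Index = 1897 / 1805 × 100 = 105.0970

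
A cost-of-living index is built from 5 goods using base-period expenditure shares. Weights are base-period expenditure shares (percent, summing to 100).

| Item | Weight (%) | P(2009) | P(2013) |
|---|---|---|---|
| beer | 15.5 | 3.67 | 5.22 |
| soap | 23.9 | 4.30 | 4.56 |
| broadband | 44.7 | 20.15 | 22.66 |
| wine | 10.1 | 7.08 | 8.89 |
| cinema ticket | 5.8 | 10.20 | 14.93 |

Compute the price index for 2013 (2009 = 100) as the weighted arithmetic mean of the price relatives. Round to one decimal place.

118.8

beer: 15.5 × (5.22/3.67) = 15.5 × 1.422343 = 22.0463
soap: 23.9 × (4.56/4.30) = 23.9 × 1.060465 = 25.3451
broadband: 44.7 × (22.66/20.15) = 44.7 × 1.124566 = 50.2681
wine: 10.1 × (8.89/7.08) = 10.1 × 1.255650 = 12.6821
cinema ticket: 5.8 × (14.93/10.20) = 5.8 × 1.463725 = 8.4896
Index = Σ wᵢ·(p₁ᵢ/p₀ᵢ) = 22.0463 + 25.3451 + 50.2681 + 12.6821 + 8.4896 = 118.8312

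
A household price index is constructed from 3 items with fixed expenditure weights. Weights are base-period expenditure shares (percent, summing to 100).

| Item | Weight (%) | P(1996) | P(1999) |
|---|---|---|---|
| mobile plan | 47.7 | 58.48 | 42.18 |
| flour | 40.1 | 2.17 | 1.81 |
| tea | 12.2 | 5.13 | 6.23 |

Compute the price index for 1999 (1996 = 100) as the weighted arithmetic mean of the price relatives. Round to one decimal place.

mobile plan: 47.7 × (42.18/58.48) = 47.7 × 0.721272 = 34.4047
flour: 40.1 × (1.81/2.17) = 40.1 × 0.834101 = 33.4475
tea: 12.2 × (6.23/5.13) = 12.2 × 1.214425 = 14.8160
Index = Σ wᵢ·(p₁ᵢ/p₀ᵢ) = 34.4047 + 33.4475 + 14.8160 = 82.6681

82.7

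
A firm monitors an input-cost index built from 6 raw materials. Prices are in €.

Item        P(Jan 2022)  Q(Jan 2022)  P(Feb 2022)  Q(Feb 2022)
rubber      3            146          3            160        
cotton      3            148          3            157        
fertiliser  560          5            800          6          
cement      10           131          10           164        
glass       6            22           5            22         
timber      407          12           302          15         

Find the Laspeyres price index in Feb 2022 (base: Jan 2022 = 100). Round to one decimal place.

Laspeyres price index uses base-period quantities as weights.
ΣP(Feb 2022)·Q(Jan 2022) = 3×146 + 3×148 + 800×5 + 10×131 + 5×22 + 302×12 = 438 + 444 + 4000 + 1310 + 110 + 3624 = 9926
ΣP(Jan 2022)·Q(Jan 2022) = 3×146 + 3×148 + 560×5 + 10×131 + 6×22 + 407×12 = 438 + 444 + 2800 + 1310 + 132 + 4884 = 10008
Index = 9926 / 10008 × 100 = 99.1807

99.2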